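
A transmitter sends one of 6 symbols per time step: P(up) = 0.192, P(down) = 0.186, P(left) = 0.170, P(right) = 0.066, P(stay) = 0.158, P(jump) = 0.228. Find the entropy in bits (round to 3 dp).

2.509 bits

H = −Σ pᵢ log₂ pᵢ.
−0.192·log₂(0.192) = 0.4571
−0.186·log₂(0.186) = 0.4514
−0.170·log₂(0.170) = 0.4346
−0.066·log₂(0.066) = 0.2588
−0.158·log₂(0.158) = 0.4206
−0.228·log₂(0.228) = 0.4863
Sum ≈ 2.5088 → 2.509 bits.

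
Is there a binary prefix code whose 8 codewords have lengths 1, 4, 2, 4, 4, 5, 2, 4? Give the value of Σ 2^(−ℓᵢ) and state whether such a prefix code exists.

With common denominator 2^5 = 32: Σ 2^(−ℓᵢ) = 16/32 + 2/32 + 8/32 + 2/32 + 2/32 + 1/32 + 8/32 + 2/32 = 41/32 = 1.28125.
Kraft's inequality requires Σ ≤ 1; here Σ = 1.28125 > 1, so no such prefix code exists.

1.28125; no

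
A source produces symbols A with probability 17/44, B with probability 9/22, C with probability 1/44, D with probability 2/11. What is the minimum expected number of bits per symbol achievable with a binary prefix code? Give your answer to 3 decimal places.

Repeatedly combine the two least-probable nodes; the expected code length is the sum of the merged weights.
merge 1/44 + 2/11 → 9/44
merge 9/44 + 17/44 → 13/22
merge 9/22 + 13/22 → 1
L = 9/44 + 13/22 + 1 = 79/44 ≈ 1.795 bits/symbol.

1.795 bits/symbol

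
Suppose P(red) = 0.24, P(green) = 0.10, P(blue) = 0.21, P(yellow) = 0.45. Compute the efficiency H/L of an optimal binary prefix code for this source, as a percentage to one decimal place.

97.7%

Entropy H = −Σ p log₂ p ≈ 1.8176 bits.
Huffman merges: 1/10+21/100→31/100; 6/25+31/100→11/20; 9/20+11/20→1. L = 93/50 ≈ 1.8600.
Efficiency = H/L = 1.8176/1.8600 = 97.7%.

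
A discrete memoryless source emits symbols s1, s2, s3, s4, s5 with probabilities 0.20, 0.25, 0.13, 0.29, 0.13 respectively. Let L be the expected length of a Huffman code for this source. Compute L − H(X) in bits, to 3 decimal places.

0.012 bits

Entropy H = −Σ p log₂ p ≈ 2.2476 bits.
Huffman merges: 13/100+13/100→13/50; 1/5+1/4→9/20; 13/50+29/100→11/20; 9/20+11/20→1. L = 113/50 ≈ 2.2600.
L − H = 2.2600 − 2.2476 = 0.012 bits.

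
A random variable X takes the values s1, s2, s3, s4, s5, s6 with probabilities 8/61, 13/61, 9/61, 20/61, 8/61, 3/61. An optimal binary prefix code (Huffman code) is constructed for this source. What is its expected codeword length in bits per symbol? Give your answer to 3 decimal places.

2.459 bits/symbol

Repeatedly combine the two least-probable nodes; the expected code length is the sum of the merged weights.
merge 3/61 + 8/61 → 11/61
merge 8/61 + 9/61 → 17/61
merge 11/61 + 13/61 → 24/61
merge 17/61 + 20/61 → 37/61
merge 24/61 + 37/61 → 1
L = 11/61 + 17/61 + 24/61 + 37/61 + 1 = 150/61 ≈ 2.459 bits/symbol.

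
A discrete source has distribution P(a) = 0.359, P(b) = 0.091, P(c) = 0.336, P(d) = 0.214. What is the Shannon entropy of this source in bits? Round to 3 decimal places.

1.850 bits

H = −Σ pᵢ log₂ pᵢ.
−0.359·log₂(0.359) = 0.5306
−0.091·log₂(0.091) = 0.3147
−0.336·log₂(0.336) = 0.5287
−0.214·log₂(0.214) = 0.4760
Sum ≈ 1.8499 → 1.850 bits.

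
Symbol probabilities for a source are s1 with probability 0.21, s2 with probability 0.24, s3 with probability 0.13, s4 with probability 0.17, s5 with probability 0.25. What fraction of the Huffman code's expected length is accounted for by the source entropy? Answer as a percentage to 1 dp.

99.3%

Entropy H = −Σ p log₂ p ≈ 2.2842 bits.
Huffman merges: 13/100+17/100→3/10; 21/100+6/25→9/20; 1/4+3/10→11/20; 9/20+11/20→1. L = 23/10 ≈ 2.3000.
Efficiency = H/L = 2.2842/2.3000 = 99.3%.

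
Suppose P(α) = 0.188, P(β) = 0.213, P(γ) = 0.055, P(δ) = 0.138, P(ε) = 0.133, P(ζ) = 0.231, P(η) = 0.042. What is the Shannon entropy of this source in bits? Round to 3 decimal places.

2.620 bits

H = −Σ pᵢ log₂ pᵢ.
−0.188·log₂(0.188) = 0.4533
−0.213·log₂(0.213) = 0.4752
−0.055·log₂(0.055) = 0.2301
−0.138·log₂(0.138) = 0.3943
−0.133·log₂(0.133) = 0.3871
−0.231·log₂(0.231) = 0.4883
−0.042·log₂(0.042) = 0.1921
Sum ≈ 2.6205 → 2.620 bits.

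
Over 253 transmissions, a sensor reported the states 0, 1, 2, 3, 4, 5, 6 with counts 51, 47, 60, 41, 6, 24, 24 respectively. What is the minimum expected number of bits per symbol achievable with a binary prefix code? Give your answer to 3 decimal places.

2.680 bits/symbol

Probabilities are the counts divided by 253.
Repeatedly combine the two least-probable nodes; the expected code length is the sum of the merged weights.
merge 6/253 + 24/253 → 30/253
merge 24/253 + 30/253 → 54/253
merge 41/253 + 47/253 → 8/23
merge 51/253 + 54/253 → 105/253
merge 60/253 + 8/23 → 148/253
merge 105/253 + 148/253 → 1
L = 30/253 + 54/253 + 8/23 + 105/253 + 148/253 + 1 = 678/253 ≈ 2.680 bits/symbol.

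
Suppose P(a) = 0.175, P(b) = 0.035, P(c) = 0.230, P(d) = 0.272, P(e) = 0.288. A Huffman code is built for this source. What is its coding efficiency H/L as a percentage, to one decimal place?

96.2%

Entropy H = −Σ p log₂ p ≈ 2.1251 bits.
Huffman merges: 7/200+7/40→21/100; 21/100+23/100→11/25; 34/125+36/125→14/25; 11/25+14/25→1. L = 221/100 ≈ 2.2100.
Efficiency = H/L = 2.1251/2.2100 = 96.2%.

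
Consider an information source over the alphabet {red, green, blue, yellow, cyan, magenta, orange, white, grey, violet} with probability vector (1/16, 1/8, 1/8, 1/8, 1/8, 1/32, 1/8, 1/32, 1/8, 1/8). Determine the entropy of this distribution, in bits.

3.1875 bits

Each probability is a power of 1/2, so log₂(1/p) is an integer.
H = Σ p·log₂(1/p) = 1/16·4 + 1/8·3 + 1/8·3 + 1/8·3 + 1/8·3 + 1/32·5 + 1/8·3 + 1/32·5 + 1/8·3 + 1/8·3 = 3.1875 bits.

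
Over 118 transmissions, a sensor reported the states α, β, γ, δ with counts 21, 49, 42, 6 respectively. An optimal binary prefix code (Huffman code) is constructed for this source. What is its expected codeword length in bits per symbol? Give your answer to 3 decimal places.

1.814 bits/symbol

Probabilities are the counts divided by 118.
Repeatedly combine the two least-probable nodes; the expected code length is the sum of the merged weights.
merge 3/59 + 21/118 → 27/118
merge 27/118 + 21/59 → 69/118
merge 49/118 + 69/118 → 1
L = 27/118 + 69/118 + 1 = 107/59 ≈ 1.814 bits/symbol.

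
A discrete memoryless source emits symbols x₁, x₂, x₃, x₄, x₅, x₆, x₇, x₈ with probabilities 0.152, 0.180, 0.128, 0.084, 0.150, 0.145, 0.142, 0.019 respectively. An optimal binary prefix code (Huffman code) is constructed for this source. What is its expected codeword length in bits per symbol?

2.923 bits/symbol

Repeatedly combine the two least-probable nodes; the expected code length is the sum of the merged weights.
merge 19/1000 + 21/250 → 103/1000
merge 103/1000 + 16/125 → 231/1000
merge 71/500 + 29/200 → 287/1000
merge 3/20 + 19/125 → 151/500
merge 9/50 + 231/1000 → 411/1000
merge 287/1000 + 151/500 → 589/1000
merge 411/1000 + 589/1000 → 1
L = 103/1000 + 231/1000 + 287/1000 + 151/500 + 411/1000 + 589/1000 + 1 = 2923/1000 = 2.923 bits/symbol.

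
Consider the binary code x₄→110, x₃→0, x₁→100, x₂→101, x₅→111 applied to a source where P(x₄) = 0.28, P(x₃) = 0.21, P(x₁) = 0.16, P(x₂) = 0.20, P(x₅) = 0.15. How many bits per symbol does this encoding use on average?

L̄ = Σ pᵢ·ℓᵢ = 0.28·3 + 0.21·1 + 0.16·3 + 0.20·3 + 0.15·3 = 2.58 bits/symbol.

2.58 bits/symbol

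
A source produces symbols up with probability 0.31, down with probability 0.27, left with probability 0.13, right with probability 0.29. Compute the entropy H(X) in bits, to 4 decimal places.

1.9344 bits

H = −Σ pᵢ log₂ pᵢ.
−0.31·log₂(0.31) = 0.5238
−0.27·log₂(0.27) = 0.5100
−0.13·log₂(0.13) = 0.3826
−0.29·log₂(0.29) = 0.5179
Sum ≈ 1.9344 → 1.9344 bits.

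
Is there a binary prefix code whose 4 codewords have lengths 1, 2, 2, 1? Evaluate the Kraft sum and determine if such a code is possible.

1.5; no

With common denominator 2^2 = 4: Σ 2^(−ℓᵢ) = 2/4 + 1/4 + 1/4 + 2/4 = 6/4 = 1.5.
Kraft's inequality requires Σ ≤ 1; here Σ = 1.5 > 1, so no such prefix code exists.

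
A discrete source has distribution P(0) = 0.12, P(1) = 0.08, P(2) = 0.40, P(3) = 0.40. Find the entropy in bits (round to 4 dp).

H = −Σ pᵢ log₂ pᵢ.
−0.12·log₂(0.12) = 0.3671
−0.08·log₂(0.08) = 0.2915
−0.40·log₂(0.40) = 0.5288
−0.40·log₂(0.40) = 0.5288
Sum ≈ 1.7161 → 1.7161 bits.

1.7161 bits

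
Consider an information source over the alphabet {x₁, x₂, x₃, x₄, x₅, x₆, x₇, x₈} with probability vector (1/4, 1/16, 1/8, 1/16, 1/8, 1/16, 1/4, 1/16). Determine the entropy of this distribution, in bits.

Each probability is a power of 1/2, so log₂(1/p) is an integer.
H = Σ p·log₂(1/p) = 1/4·2 + 1/16·4 + 1/8·3 + 1/16·4 + 1/8·3 + 1/16·4 + 1/4·2 + 1/16·4 = 2.75 bits.

2.75 bits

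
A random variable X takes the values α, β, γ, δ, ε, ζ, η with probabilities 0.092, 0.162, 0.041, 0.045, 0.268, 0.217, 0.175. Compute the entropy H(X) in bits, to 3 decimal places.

2.560 bits

H = −Σ pᵢ log₂ pᵢ.
−0.092·log₂(0.092) = 0.3167
−0.162·log₂(0.162) = 0.4254
−0.041·log₂(0.041) = 0.1889
−0.045·log₂(0.045) = 0.2013
−0.268·log₂(0.268) = 0.5091
−0.217·log₂(0.217) = 0.4783
−0.175·log₂(0.175) = 0.4401
Sum ≈ 2.5598 → 2.560 bits.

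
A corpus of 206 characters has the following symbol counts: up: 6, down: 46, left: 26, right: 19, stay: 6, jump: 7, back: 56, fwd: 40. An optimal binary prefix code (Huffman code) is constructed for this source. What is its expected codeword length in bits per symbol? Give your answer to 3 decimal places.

2.646 bits/symbol

Probabilities are the counts divided by 206.
Repeatedly combine the two least-probable nodes; the expected code length is the sum of the merged weights.
merge 3/103 + 3/103 → 6/103
merge 7/206 + 6/103 → 19/206
merge 19/206 + 19/206 → 19/103
merge 13/103 + 19/103 → 32/103
merge 20/103 + 23/103 → 43/103
merge 28/103 + 32/103 → 60/103
merge 43/103 + 60/103 → 1
L = 6/103 + 19/206 + 19/103 + 32/103 + 43/103 + 60/103 + 1 = 545/206 ≈ 2.646 bits/symbol.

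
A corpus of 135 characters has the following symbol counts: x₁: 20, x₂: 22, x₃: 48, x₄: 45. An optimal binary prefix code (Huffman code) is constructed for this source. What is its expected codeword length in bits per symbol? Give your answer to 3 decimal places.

Probabilities are the counts divided by 135.
Repeatedly combine the two least-probable nodes; the expected code length is the sum of the merged weights.
merge 4/27 + 22/135 → 14/45
merge 14/45 + 1/3 → 29/45
merge 16/45 + 29/45 → 1
L = 14/45 + 29/45 + 1 = 88/45 ≈ 1.956 bits/symbol.

1.956 bits/symbol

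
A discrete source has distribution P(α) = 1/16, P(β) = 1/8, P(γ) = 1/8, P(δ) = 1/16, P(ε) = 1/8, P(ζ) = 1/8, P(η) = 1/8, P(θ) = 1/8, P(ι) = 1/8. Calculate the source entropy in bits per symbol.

Each probability is a power of 1/2, so log₂(1/p) is an integer.
H = Σ p·log₂(1/p) = 1/16·4 + 1/8·3 + 1/8·3 + 1/16·4 + 1/8·3 + 1/8·3 + 1/8·3 + 1/8·3 + 1/8·3 = 3.125 bits.

3.125 bits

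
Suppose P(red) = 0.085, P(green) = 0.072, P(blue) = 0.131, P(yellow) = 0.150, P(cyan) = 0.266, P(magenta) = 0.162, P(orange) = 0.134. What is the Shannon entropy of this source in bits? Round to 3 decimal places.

2.692 bits

H = −Σ pᵢ log₂ pᵢ.
−0.085·log₂(0.085) = 0.3023
−0.072·log₂(0.072) = 0.2733
−0.131·log₂(0.131) = 0.3841
−0.150·log₂(0.150) = 0.4105
−0.266·log₂(0.266) = 0.5082
−0.162·log₂(0.162) = 0.4254
−0.134·log₂(0.134) = 0.3886
Sum ≈ 2.6924 → 2.692 bits.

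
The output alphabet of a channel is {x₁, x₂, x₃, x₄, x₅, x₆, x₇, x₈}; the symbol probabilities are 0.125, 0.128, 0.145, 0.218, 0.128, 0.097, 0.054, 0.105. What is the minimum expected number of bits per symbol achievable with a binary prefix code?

2.933 bits/symbol

Repeatedly combine the two least-probable nodes; the expected code length is the sum of the merged weights.
merge 27/500 + 97/1000 → 151/1000
merge 21/200 + 1/8 → 23/100
merge 16/125 + 16/125 → 32/125
merge 29/200 + 151/1000 → 37/125
merge 109/500 + 23/100 → 56/125
merge 32/125 + 37/125 → 69/125
merge 56/125 + 69/125 → 1
L = 151/1000 + 23/100 + 32/125 + 37/125 + 56/125 + 69/125 + 1 = 2933/1000 = 2.933 bits/symbol.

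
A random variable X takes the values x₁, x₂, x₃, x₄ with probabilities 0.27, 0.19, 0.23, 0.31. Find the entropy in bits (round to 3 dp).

1.977 bits

H = −Σ pᵢ log₂ pᵢ.
−0.27·log₂(0.27) = 0.5100
−0.19·log₂(0.19) = 0.4552
−0.23·log₂(0.23) = 0.4877
−0.31·log₂(0.31) = 0.5238
Sum ≈ 1.9767 → 1.977 bits.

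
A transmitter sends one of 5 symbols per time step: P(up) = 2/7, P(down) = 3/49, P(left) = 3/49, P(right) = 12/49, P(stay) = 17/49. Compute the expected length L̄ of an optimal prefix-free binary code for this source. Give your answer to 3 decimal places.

Repeatedly combine the two least-probable nodes; the expected code length is the sum of the merged weights.
merge 3/49 + 3/49 → 6/49
merge 6/49 + 12/49 → 18/49
merge 2/7 + 17/49 → 31/49
merge 18/49 + 31/49 → 1
L = 6/49 + 18/49 + 31/49 + 1 = 104/49 ≈ 2.122 bits/symbol.

2.122 bits/symbol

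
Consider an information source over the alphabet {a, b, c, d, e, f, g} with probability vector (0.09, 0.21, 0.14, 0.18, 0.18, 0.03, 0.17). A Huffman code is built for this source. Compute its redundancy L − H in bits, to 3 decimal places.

Entropy H = −Σ p log₂ p ≈ 2.6596 bits.
Huffman merges: 3/100+9/100→3/25; 3/25+7/50→13/50; 17/100+9/50→7/20; 9/50+21/100→39/100; 13/50+7/20→61/100; 39/100+61/100→1. L = 273/100 ≈ 2.7300.
L − H = 2.7300 − 2.6596 = 0.070 bits.

0.070 bits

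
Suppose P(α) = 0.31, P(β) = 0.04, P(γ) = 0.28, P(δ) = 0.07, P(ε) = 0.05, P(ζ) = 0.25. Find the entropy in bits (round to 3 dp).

2.208 bits

H = −Σ pᵢ log₂ pᵢ.
−0.31·log₂(0.31) = 0.5238
−0.04·log₂(0.04) = 0.1858
−0.28·log₂(0.28) = 0.5142
−0.07·log₂(0.07) = 0.2686
−0.05·log₂(0.05) = 0.2161
−0.25·log₂(0.25) = 0.5000
Sum ≈ 2.2084 → 2.208 bits.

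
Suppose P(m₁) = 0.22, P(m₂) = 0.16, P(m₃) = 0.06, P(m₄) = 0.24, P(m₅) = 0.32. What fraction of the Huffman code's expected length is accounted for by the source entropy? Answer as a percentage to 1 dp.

Entropy H = −Σ p log₂ p ≈ 2.1673 bits.
Huffman merges: 3/50+4/25→11/50; 11/50+11/50→11/25; 6/25+8/25→14/25; 11/25+14/25→1. L = 111/50 ≈ 2.2200.
Efficiency = H/L = 2.1673/2.2200 = 97.6%.

97.6%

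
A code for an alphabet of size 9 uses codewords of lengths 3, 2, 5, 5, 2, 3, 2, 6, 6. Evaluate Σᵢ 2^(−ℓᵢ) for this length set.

With common denominator 2^6 = 64: Σ 2^(−ℓᵢ) = 8/64 + 16/64 + 2/64 + 2/64 + 16/64 + 8/64 + 16/64 + 1/64 + 1/64 = 70/64 = 1.09375.

1.09375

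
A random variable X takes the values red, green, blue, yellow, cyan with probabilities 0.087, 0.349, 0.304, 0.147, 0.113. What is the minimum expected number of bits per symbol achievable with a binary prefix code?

2.198 bits/symbol

Repeatedly combine the two least-probable nodes; the expected code length is the sum of the merged weights.
merge 87/1000 + 113/1000 → 1/5
merge 147/1000 + 1/5 → 347/1000
merge 38/125 + 347/1000 → 651/1000
merge 349/1000 + 651/1000 → 1
L = 1/5 + 347/1000 + 651/1000 + 1 = 1099/500 = 2.198 bits/symbol.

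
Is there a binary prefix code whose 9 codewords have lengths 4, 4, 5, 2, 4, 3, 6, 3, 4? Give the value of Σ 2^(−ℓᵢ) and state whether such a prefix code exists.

0.796875; yes

With common denominator 2^6 = 64: Σ 2^(−ℓᵢ) = 4/64 + 4/64 + 2/64 + 16/64 + 4/64 + 8/64 + 1/64 + 8/64 + 4/64 = 51/64 = 0.796875.
Kraft's inequality requires Σ ≤ 1; here Σ = 0.796875 ≤ 1, so such a prefix code exists.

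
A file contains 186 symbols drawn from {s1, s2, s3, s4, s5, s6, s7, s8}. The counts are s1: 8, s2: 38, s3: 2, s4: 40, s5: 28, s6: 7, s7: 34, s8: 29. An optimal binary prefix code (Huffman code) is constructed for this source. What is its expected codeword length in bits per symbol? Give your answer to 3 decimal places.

Probabilities are the counts divided by 186.
Repeatedly combine the two least-probable nodes; the expected code length is the sum of the merged weights.
merge 1/93 + 7/186 → 3/62
merge 4/93 + 3/62 → 17/186
merge 17/186 + 14/93 → 15/62
merge 29/186 + 17/93 → 21/62
merge 19/93 + 20/93 → 13/31
merge 15/62 + 21/62 → 18/31
merge 13/31 + 18/31 → 1
L = 3/62 + 17/186 + 15/62 + 21/62 + 13/31 + 18/31 + 1 = 253/93 ≈ 2.720 bits/symbol.

2.720 bits/symbol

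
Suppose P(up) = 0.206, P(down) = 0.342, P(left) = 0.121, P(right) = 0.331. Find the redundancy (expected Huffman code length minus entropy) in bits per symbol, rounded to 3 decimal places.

Entropy H = −Σ p log₂ p ≈ 1.8956 bits.
Huffman merges: 121/1000+103/500→327/1000; 327/1000+331/1000→329/500; 171/500+329/500→1. L = 397/200 ≈ 1.9850.
L − H = 1.9850 − 1.8956 = 0.089 bits.

0.089 bits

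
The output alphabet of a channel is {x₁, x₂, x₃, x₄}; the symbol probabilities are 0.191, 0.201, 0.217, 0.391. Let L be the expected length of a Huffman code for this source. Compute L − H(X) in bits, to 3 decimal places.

Entropy H = −Σ p log₂ p ≈ 1.9295 bits.
Huffman merges: 191/1000+201/1000→49/125; 217/1000+391/1000→76/125; 49/125+76/125→1. L = 2 ≈ 2.0000.
L − H = 2.0000 − 1.9295 = 0.071 bits.

0.071 bits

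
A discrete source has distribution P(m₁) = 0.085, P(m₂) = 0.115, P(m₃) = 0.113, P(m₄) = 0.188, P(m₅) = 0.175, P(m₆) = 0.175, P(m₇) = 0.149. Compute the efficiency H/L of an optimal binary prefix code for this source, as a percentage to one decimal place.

98.1%

Entropy H = −Σ p log₂ p ≈ 2.7592 bits.
Huffman merges: 17/200+113/1000→99/500; 23/200+149/1000→33/125; 7/40+7/40→7/20; 47/250+99/500→193/500; 33/125+7/20→307/500; 193/500+307/500→1. L = 703/250 ≈ 2.8120.
Efficiency = H/L = 2.7592/2.8120 = 98.1%.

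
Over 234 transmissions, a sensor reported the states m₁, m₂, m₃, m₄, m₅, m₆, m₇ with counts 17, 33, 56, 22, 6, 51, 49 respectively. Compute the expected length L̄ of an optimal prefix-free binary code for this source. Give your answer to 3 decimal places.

2.624 bits/symbol

Probabilities are the counts divided by 234.
Repeatedly combine the two least-probable nodes; the expected code length is the sum of the merged weights.
merge 1/39 + 17/234 → 23/234
merge 11/117 + 23/234 → 5/26
merge 11/78 + 5/26 → 1/3
merge 49/234 + 17/78 → 50/117
merge 28/117 + 1/3 → 67/117
merge 50/117 + 67/117 → 1
L = 23/234 + 5/26 + 1/3 + 50/117 + 67/117 + 1 = 307/117 ≈ 2.624 bits/symbol.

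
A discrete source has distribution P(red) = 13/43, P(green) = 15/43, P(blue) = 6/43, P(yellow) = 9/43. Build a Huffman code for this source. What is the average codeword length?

Repeatedly combine the two least-probable nodes; the expected code length is the sum of the merged weights.
merge 6/43 + 9/43 → 15/43
merge 13/43 + 15/43 → 28/43
merge 15/43 + 28/43 → 1
L = 15/43 + 28/43 + 1 = 2 bits/symbol.

2 bits/symbol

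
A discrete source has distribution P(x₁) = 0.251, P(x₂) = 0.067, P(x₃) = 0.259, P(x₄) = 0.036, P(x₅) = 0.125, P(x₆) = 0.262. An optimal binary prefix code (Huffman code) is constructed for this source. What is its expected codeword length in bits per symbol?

Repeatedly combine the two least-probable nodes; the expected code length is the sum of the merged weights.
merge 9/250 + 67/1000 → 103/1000
merge 103/1000 + 1/8 → 57/250
merge 57/250 + 251/1000 → 479/1000
merge 259/1000 + 131/500 → 521/1000
merge 479/1000 + 521/1000 → 1
L = 103/1000 + 57/250 + 479/1000 + 521/1000 + 1 = 2331/1000 = 2.331 bits/symbol.

2.331 bits/symbol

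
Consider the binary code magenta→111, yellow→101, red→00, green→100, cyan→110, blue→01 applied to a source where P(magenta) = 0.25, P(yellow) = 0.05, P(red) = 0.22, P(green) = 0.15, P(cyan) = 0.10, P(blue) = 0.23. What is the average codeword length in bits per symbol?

2.55 bits/symbol

L̄ = Σ pᵢ·ℓᵢ = 0.25·3 + 0.05·3 + 0.22·2 + 0.15·3 + 0.10·3 + 0.23·2 = 2.55 bits/symbol.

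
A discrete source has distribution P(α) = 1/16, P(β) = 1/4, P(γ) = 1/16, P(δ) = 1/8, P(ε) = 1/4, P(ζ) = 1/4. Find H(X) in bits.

2.375 bits

Each probability is a power of 1/2, so log₂(1/p) is an integer.
H = Σ p·log₂(1/p) = 1/16·4 + 1/4·2 + 1/16·4 + 1/8·3 + 1/4·2 + 1/4·2 = 2.375 bits.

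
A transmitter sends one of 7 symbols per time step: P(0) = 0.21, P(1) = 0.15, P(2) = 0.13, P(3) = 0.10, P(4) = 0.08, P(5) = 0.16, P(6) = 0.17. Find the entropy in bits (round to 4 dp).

2.7473 bits

H = −Σ pᵢ log₂ pᵢ.
−0.21·log₂(0.21) = 0.4728
−0.15·log₂(0.15) = 0.4105
−0.13·log₂(0.13) = 0.3826
−0.10·log₂(0.10) = 0.3322
−0.08·log₂(0.08) = 0.2915
−0.16·log₂(0.16) = 0.4230
−0.17·log₂(0.17) = 0.4346
Sum ≈ 2.7473 → 2.7473 bits.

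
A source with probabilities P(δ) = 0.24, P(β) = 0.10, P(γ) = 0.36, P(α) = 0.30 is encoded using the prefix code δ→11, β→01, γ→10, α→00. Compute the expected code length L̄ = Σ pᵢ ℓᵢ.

L̄ = Σ pᵢ·ℓᵢ = 0.24·2 + 0.10·2 + 0.36·2 + 0.30·2 = 2 bits/symbol.

2 bits/symbol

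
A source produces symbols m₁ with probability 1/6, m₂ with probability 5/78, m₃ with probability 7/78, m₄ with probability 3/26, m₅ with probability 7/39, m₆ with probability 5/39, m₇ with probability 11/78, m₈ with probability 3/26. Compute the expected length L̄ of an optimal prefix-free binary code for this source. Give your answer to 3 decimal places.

Repeatedly combine the two least-probable nodes; the expected code length is the sum of the merged weights.
merge 5/78 + 7/78 → 2/13
merge 3/26 + 3/26 → 3/13
merge 5/39 + 11/78 → 7/26
merge 2/13 + 1/6 → 25/78
merge 7/39 + 3/13 → 16/39
merge 7/26 + 25/78 → 23/39
merge 16/39 + 23/39 → 1
L = 2/13 + 3/13 + 7/26 + 25/78 + 16/39 + 23/39 + 1 = 116/39 ≈ 2.974 bits/symbol.

2.974 bits/symbol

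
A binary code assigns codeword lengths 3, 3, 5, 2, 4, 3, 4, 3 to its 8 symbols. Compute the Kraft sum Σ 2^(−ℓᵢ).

With common denominator 2^5 = 32: Σ 2^(−ℓᵢ) = 4/32 + 4/32 + 1/32 + 8/32 + 2/32 + 4/32 + 2/32 + 4/32 = 29/32 = 0.90625.

0.90625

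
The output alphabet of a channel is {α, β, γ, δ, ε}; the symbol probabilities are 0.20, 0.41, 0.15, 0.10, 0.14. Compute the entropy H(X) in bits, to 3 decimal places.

H = −Σ pᵢ log₂ pᵢ.
−0.20·log₂(0.20) = 0.4644
−0.41·log₂(0.41) = 0.5274
−0.15·log₂(0.15) = 0.4105
−0.10·log₂(0.10) = 0.3322
−0.14·log₂(0.14) = 0.3971
Sum ≈ 2.1316 → 2.132 bits.

2.132 bits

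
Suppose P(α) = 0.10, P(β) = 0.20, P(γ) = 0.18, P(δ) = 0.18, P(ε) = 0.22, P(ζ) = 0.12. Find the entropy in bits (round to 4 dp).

H = −Σ pᵢ log₂ pᵢ.
−0.10·log₂(0.10) = 0.3322
−0.20·log₂(0.20) = 0.4644
−0.18·log₂(0.18) = 0.4453
−0.18·log₂(0.18) = 0.4453
−0.22·log₂(0.22) = 0.4806
−0.12·log₂(0.12) = 0.3671
Sum ≈ 2.5348 → 2.5348 bits.

2.5348 bits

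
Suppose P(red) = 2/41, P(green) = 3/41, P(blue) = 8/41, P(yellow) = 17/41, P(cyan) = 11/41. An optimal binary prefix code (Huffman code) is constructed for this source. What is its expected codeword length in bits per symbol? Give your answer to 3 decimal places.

2.024 bits/symbol

Repeatedly combine the two least-probable nodes; the expected code length is the sum of the merged weights.
merge 2/41 + 3/41 → 5/41
merge 5/41 + 8/41 → 13/41
merge 11/41 + 13/41 → 24/41
merge 17/41 + 24/41 → 1
L = 5/41 + 13/41 + 24/41 + 1 = 83/41 ≈ 2.024 bits/symbol.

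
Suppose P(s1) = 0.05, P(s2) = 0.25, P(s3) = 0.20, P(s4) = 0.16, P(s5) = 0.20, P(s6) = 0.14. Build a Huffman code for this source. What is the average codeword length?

2.54 bits/symbol

Repeatedly combine the two least-probable nodes; the expected code length is the sum of the merged weights.
merge 1/20 + 7/50 → 19/100
merge 4/25 + 19/100 → 7/20
merge 1/5 + 1/5 → 2/5
merge 1/4 + 7/20 → 3/5
merge 2/5 + 3/5 → 1
L = 19/100 + 7/20 + 2/5 + 3/5 + 1 = 127/50 = 2.54 bits/symbol.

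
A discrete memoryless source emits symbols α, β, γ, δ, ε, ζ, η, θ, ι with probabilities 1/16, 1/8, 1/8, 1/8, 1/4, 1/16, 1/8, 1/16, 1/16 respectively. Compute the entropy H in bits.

Each probability is a power of 1/2, so log₂(1/p) is an integer.
H = Σ p·log₂(1/p) = 1/16·4 + 1/8·3 + 1/8·3 + 1/8·3 + 1/4·2 + 1/16·4 + 1/8·3 + 1/16·4 + 1/16·4 = 3 bits.

3 bits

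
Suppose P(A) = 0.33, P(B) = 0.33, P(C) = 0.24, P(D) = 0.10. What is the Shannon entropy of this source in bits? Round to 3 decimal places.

1.882 bits

H = −Σ pᵢ log₂ pᵢ.
−0.33·log₂(0.33) = 0.5278
−0.33·log₂(0.33) = 0.5278
−0.24·log₂(0.24) = 0.4941
−0.10·log₂(0.10) = 0.3322
Sum ≈ 1.8820 → 1.882 bits.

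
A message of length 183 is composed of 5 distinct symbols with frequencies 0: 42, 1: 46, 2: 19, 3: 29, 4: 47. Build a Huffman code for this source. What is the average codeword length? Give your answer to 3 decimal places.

Probabilities are the counts divided by 183.
Repeatedly combine the two least-probable nodes; the expected code length is the sum of the merged weights.
merge 19/183 + 29/183 → 16/61
merge 14/61 + 46/183 → 88/183
merge 47/183 + 16/61 → 95/183
merge 88/183 + 95/183 → 1
L = 16/61 + 88/183 + 95/183 + 1 = 138/61 ≈ 2.262 bits/symbol.

2.262 bits/symbol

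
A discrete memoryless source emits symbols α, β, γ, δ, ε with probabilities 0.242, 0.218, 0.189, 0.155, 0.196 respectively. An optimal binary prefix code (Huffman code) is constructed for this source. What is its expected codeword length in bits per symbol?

Repeatedly combine the two least-probable nodes; the expected code length is the sum of the merged weights.
merge 31/200 + 189/1000 → 43/125
merge 49/250 + 109/500 → 207/500
merge 121/500 + 43/125 → 293/500
merge 207/500 + 293/500 → 1
L = 43/125 + 207/500 + 293/500 + 1 = 293/125 = 2.344 bits/symbol.

2.344 bits/symbol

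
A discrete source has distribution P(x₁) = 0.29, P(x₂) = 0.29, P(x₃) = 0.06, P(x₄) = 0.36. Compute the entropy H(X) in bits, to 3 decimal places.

1.810 bits

H = −Σ pᵢ log₂ pᵢ.
−0.29·log₂(0.29) = 0.5179
−0.29·log₂(0.29) = 0.5179
−0.06·log₂(0.06) = 0.2435
−0.36·log₂(0.36) = 0.5306
Sum ≈ 1.8100 → 1.810 bits.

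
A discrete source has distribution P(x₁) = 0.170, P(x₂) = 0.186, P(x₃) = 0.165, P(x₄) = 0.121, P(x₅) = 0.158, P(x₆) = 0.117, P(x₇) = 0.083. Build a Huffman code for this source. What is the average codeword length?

Repeatedly combine the two least-probable nodes; the expected code length is the sum of the merged weights.
merge 83/1000 + 117/1000 → 1/5
merge 121/1000 + 79/500 → 279/1000
merge 33/200 + 17/100 → 67/200
merge 93/500 + 1/5 → 193/500
merge 279/1000 + 67/200 → 307/500
merge 193/500 + 307/500 → 1
L = 1/5 + 279/1000 + 67/200 + 193/500 + 307/500 + 1 = 1407/500 = 2.814 bits/symbol.

2.814 bits/symbol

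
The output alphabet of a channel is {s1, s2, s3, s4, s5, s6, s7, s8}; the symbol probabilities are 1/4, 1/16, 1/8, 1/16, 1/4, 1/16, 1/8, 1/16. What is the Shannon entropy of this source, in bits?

Each probability is a power of 1/2, so log₂(1/p) is an integer.
H = Σ p·log₂(1/p) = 1/4·2 + 1/16·4 + 1/8·3 + 1/16·4 + 1/4·2 + 1/16·4 + 1/8·3 + 1/16·4 = 2.75 bits.

2.75 bits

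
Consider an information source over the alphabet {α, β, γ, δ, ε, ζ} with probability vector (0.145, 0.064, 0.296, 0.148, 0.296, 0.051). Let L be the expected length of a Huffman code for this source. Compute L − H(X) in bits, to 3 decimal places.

0.051 bits

Entropy H = −Σ p log₂ p ≈ 2.3244 bits.
Huffman merges: 51/1000+8/125→23/200; 23/200+29/200→13/50; 37/250+13/50→51/125; 37/125+37/125→74/125; 51/125+74/125→1. L = 19/8 ≈ 2.3750.
L − H = 2.3750 − 2.3244 = 0.051 bits.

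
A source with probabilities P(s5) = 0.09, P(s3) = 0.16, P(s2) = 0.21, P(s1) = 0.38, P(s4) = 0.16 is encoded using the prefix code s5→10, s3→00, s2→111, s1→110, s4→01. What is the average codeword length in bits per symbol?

2.59 bits/symbol

L̄ = Σ pᵢ·ℓᵢ = 0.09·2 + 0.16·2 + 0.21·3 + 0.38·3 + 0.16·2 = 2.59 bits/symbol.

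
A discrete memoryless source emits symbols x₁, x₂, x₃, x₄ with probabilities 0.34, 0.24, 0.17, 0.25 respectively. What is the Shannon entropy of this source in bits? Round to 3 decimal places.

H = −Σ pᵢ log₂ pᵢ.
−0.34·log₂(0.34) = 0.5292
−0.24·log₂(0.24) = 0.4941
−0.17·log₂(0.17) = 0.4346
−0.25·log₂(0.25) = 0.5000
Sum ≈ 1.9579 → 1.958 bits.

1.958 bits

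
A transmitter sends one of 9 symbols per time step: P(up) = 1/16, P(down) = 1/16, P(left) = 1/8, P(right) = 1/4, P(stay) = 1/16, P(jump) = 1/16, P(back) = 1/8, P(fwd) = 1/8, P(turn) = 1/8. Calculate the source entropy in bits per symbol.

3 bits

Each probability is a power of 1/2, so log₂(1/p) is an integer.
H = Σ p·log₂(1/p) = 1/16·4 + 1/16·4 + 1/8·3 + 1/4·2 + 1/16·4 + 1/16·4 + 1/8·3 + 1/8·3 + 1/8·3 = 3 bits.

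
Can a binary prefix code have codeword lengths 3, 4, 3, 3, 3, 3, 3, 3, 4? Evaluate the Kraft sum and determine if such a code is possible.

1; yes

With common denominator 2^4 = 16: Σ 2^(−ℓᵢ) = 2/16 + 1/16 + 2/16 + 2/16 + 2/16 + 2/16 + 2/16 + 2/16 + 1/16 = 16/16 = 1.
Kraft's inequality requires Σ ≤ 1; here Σ = 1 ≤ 1, so such a prefix code exists.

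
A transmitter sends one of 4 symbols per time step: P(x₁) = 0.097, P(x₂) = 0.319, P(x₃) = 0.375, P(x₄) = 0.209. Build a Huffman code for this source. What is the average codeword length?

1.931 bits/symbol

Repeatedly combine the two least-probable nodes; the expected code length is the sum of the merged weights.
merge 97/1000 + 209/1000 → 153/500
merge 153/500 + 319/1000 → 5/8
merge 3/8 + 5/8 → 1
L = 153/500 + 5/8 + 1 = 1931/1000 = 1.931 bits/symbol.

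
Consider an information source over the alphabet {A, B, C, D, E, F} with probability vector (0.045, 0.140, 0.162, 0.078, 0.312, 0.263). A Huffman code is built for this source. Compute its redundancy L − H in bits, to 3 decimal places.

Entropy H = −Σ p log₂ p ≈ 2.3420 bits.
Huffman merges: 9/200+39/500→123/1000; 123/1000+7/50→263/1000; 81/500+263/1000→17/40; 263/1000+39/125→23/40; 17/40+23/40→1. L = 1193/500 ≈ 2.3860.
L − H = 2.3860 − 2.3420 = 0.044 bits.

0.044 bits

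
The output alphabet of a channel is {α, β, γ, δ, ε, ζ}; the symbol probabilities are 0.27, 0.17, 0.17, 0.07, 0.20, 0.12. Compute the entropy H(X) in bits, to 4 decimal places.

H = −Σ pᵢ log₂ pᵢ.
−0.27·log₂(0.27) = 0.5100
−0.17·log₂(0.17) = 0.4346
−0.17·log₂(0.17) = 0.4346
−0.07·log₂(0.07) = 0.2686
−0.20·log₂(0.20) = 0.4644
−0.12·log₂(0.12) = 0.3671
Sum ≈ 2.4792 → 2.4792 bits.

2.4792 bits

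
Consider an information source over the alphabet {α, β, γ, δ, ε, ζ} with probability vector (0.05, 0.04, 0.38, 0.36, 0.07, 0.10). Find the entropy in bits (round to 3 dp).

2.064 bits

H = −Σ pᵢ log₂ pᵢ.
−0.05·log₂(0.05) = 0.2161
−0.04·log₂(0.04) = 0.1858
−0.38·log₂(0.38) = 0.5305
−0.36·log₂(0.36) = 0.5306
−0.07·log₂(0.07) = 0.2686
−0.10·log₂(0.10) = 0.3322
Sum ≈ 2.0637 → 2.064 bits.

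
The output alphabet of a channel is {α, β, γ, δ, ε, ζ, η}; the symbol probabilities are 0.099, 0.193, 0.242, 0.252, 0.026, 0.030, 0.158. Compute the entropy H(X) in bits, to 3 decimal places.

2.494 bits

H = −Σ pᵢ log₂ pᵢ.
−0.099·log₂(0.099) = 0.3303
−0.193·log₂(0.193) = 0.4581
−0.242·log₂(0.242) = 0.4954
−0.252·log₂(0.252) = 0.5011
−0.026·log₂(0.026) = 0.1369
−0.030·log₂(0.030) = 0.1518
−0.158·log₂(0.158) = 0.4206
Sum ≈ 2.4941 → 2.494 bits.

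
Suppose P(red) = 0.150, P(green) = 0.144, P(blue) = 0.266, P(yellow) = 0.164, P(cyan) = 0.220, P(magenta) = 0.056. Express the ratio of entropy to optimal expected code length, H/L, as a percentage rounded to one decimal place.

98.0%

Entropy H = −Σ p log₂ p ≈ 2.4625 bits.
Huffman merges: 7/125+18/125→1/5; 3/20+41/250→157/500; 1/5+11/50→21/50; 133/500+157/500→29/50; 21/50+29/50→1. L = 1257/500 ≈ 2.5140.
Efficiency = H/L = 2.4625/2.5140 = 98.0%.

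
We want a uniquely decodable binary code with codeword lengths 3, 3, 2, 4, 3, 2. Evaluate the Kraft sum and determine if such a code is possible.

0.9375; yes

With common denominator 2^4 = 16: Σ 2^(−ℓᵢ) = 2/16 + 2/16 + 4/16 + 1/16 + 2/16 + 4/16 = 15/16 = 0.9375.
Kraft's inequality requires Σ ≤ 1; here Σ = 0.9375 ≤ 1, so such a prefix code exists.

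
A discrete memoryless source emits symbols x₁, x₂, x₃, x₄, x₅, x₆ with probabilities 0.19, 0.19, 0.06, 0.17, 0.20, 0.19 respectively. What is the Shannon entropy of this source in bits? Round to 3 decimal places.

H = −Σ pᵢ log₂ pᵢ.
−0.19·log₂(0.19) = 0.4552
−0.19·log₂(0.19) = 0.4552
−0.06·log₂(0.06) = 0.2435
−0.17·log₂(0.17) = 0.4346
−0.20·log₂(0.20) = 0.4644
−0.19·log₂(0.19) = 0.4552
Sum ≈ 2.5082 → 2.508 bits.

2.508 bits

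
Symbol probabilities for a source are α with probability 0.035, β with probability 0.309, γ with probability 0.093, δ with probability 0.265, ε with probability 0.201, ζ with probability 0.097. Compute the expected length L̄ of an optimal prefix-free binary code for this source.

2.353 bits/symbol

Repeatedly combine the two least-probable nodes; the expected code length is the sum of the merged weights.
merge 7/200 + 93/1000 → 16/125
merge 97/1000 + 16/125 → 9/40
merge 201/1000 + 9/40 → 213/500
merge 53/200 + 309/1000 → 287/500
merge 213/500 + 287/500 → 1
L = 16/125 + 9/40 + 213/500 + 287/500 + 1 = 2353/1000 = 2.353 bits/symbol.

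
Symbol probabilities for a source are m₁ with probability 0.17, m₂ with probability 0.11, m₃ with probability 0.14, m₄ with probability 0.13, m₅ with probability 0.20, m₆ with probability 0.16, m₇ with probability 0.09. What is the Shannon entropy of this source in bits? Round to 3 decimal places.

H = −Σ pᵢ log₂ pᵢ.
−0.17·log₂(0.17) = 0.4346
−0.11·log₂(0.11) = 0.3503
−0.14·log₂(0.14) = 0.3971
−0.13·log₂(0.13) = 0.3826
−0.20·log₂(0.20) = 0.4644
−0.16·log₂(0.16) = 0.4230
−0.09·log₂(0.09) = 0.3127
Sum ≈ 2.7647 → 2.765 bits.

2.765 bits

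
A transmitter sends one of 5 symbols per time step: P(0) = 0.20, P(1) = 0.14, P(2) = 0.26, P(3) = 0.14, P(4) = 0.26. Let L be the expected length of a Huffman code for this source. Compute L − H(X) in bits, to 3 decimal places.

0.011 bits

Entropy H = −Σ p log₂ p ≈ 2.2692 bits.
Huffman merges: 7/50+7/50→7/25; 1/5+13/50→23/50; 13/50+7/25→27/50; 23/50+27/50→1. L = 57/25 ≈ 2.2800.
L − H = 2.2800 − 2.2692 = 0.011 bits.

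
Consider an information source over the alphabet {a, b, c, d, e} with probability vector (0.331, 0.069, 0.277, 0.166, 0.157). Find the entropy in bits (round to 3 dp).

H = −Σ pᵢ log₂ pᵢ.
−0.331·log₂(0.331) = 0.5280
−0.069·log₂(0.069) = 0.2662
−0.277·log₂(0.277) = 0.5130
−0.166·log₂(0.166) = 0.4301
−0.157·log₂(0.157) = 0.4194
Sum ≈ 2.1566 → 2.157 bits.

2.157 bits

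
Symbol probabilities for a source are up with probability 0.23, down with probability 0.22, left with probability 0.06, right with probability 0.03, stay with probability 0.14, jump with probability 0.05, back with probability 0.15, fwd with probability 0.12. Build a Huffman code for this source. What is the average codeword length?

Repeatedly combine the two least-probable nodes; the expected code length is the sum of the merged weights.
merge 3/100 + 1/20 → 2/25
merge 3/50 + 2/25 → 7/50
merge 3/25 + 7/50 → 13/50
merge 7/50 + 3/20 → 29/100
merge 11/50 + 23/100 → 9/20
merge 13/50 + 29/100 → 11/20
merge 9/20 + 11/20 → 1
L = 2/25 + 7/50 + 13/50 + 29/100 + 9/20 + 11/20 + 1 = 277/100 = 2.77 bits/symbol.

2.77 bits/symbol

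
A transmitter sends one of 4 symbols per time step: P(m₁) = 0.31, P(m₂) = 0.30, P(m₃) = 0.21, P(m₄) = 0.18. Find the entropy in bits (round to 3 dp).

1.963 bits

H = −Σ pᵢ log₂ pᵢ.
−0.31·log₂(0.31) = 0.5238
−0.30·log₂(0.30) = 0.5211
−0.21·log₂(0.21) = 0.4728
−0.18·log₂(0.18) = 0.4453
Sum ≈ 1.9630 → 1.963 bits.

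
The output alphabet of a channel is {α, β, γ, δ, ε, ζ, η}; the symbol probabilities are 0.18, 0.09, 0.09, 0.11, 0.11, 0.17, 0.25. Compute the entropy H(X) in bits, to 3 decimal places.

H = −Σ pᵢ log₂ pᵢ.
−0.18·log₂(0.18) = 0.4453
−0.09·log₂(0.09) = 0.3127
−0.09·log₂(0.09) = 0.3127
−0.11·log₂(0.11) = 0.3503
−0.11·log₂(0.11) = 0.3503
−0.17·log₂(0.17) = 0.4346
−0.25·log₂(0.25) = 0.5000
Sum ≈ 2.7058 → 2.706 bits.

2.706 bits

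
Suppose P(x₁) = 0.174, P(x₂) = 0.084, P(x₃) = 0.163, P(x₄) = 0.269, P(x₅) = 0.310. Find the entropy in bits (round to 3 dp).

2.199 bits

H = −Σ pᵢ log₂ pᵢ.
−0.174·log₂(0.174) = 0.4390
−0.084·log₂(0.084) = 0.3002
−0.163·log₂(0.163) = 0.4266
−0.269·log₂(0.269) = 0.5096
−0.310·log₂(0.310) = 0.5238
Sum ≈ 2.1991 → 2.199 bits.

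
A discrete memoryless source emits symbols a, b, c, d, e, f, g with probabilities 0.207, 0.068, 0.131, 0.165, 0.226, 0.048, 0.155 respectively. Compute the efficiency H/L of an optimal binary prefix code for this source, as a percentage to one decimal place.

99.1%

Entropy H = −Σ p log₂ p ≈ 2.6592 bits.
Huffman merges: 6/125+17/250→29/250; 29/250+131/1000→247/1000; 31/200+33/200→8/25; 207/1000+113/500→433/1000; 247/1000+8/25→567/1000; 433/1000+567/1000→1. L = 2683/1000 ≈ 2.6830.
Efficiency = H/L = 2.6592/2.6830 = 99.1%.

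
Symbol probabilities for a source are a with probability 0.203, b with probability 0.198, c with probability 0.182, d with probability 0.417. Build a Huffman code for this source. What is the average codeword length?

Repeatedly combine the two least-probable nodes; the expected code length is the sum of the merged weights.
merge 91/500 + 99/500 → 19/50
merge 203/1000 + 19/50 → 583/1000
merge 417/1000 + 583/1000 → 1
L = 19/50 + 583/1000 + 1 = 1963/1000 = 1.963 bits/symbol.

1.963 bits/symbol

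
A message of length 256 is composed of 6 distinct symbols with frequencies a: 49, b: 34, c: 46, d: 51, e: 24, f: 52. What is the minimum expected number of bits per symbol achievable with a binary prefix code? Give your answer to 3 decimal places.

2.598 bits/symbol

Probabilities are the counts divided by 256.
Repeatedly combine the two least-probable nodes; the expected code length is the sum of the merged weights.
merge 3/32 + 17/128 → 29/128
merge 23/128 + 49/256 → 95/256
merge 51/256 + 13/64 → 103/256
merge 29/128 + 95/256 → 153/256
merge 103/256 + 153/256 → 1
L = 29/128 + 95/256 + 103/256 + 153/256 + 1 = 665/256 ≈ 2.598 bits/symbol.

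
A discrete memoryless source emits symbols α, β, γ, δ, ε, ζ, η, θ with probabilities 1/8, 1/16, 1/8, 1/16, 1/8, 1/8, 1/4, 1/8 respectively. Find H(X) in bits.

Each probability is a power of 1/2, so log₂(1/p) is an integer.
H = Σ p·log₂(1/p) = 1/8·3 + 1/16·4 + 1/8·3 + 1/16·4 + 1/8·3 + 1/8·3 + 1/4·2 + 1/8·3 = 2.875 bits.

2.875 bits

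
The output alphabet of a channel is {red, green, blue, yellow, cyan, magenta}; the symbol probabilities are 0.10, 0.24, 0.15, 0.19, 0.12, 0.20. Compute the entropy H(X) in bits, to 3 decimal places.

2.524 bits

H = −Σ pᵢ log₂ pᵢ.
−0.10·log₂(0.10) = 0.3322
−0.24·log₂(0.24) = 0.4941
−0.15·log₂(0.15) = 0.4105
−0.19·log₂(0.19) = 0.4552
−0.12·log₂(0.12) = 0.3671
−0.20·log₂(0.20) = 0.4644
Sum ≈ 2.5236 → 2.524 bits.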